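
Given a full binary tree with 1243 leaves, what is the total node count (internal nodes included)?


Leaf nodes (terminals): 1243
Internal nodes = n - 1 = 1243 - 1 = 1242
Total = leaves + internal = 1243 + 1242 = 2485

2485


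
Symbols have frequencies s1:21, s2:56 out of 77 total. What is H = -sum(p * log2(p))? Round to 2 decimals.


Computing entropy H = -sum(p_i * log2(p_i)):
  s1: p = 21/77 = 0.2727, -p*log2(p) = 0.5112
  s2: p = 56/77 = 0.7273, -p*log2(p) = 0.3341
H = sum of terms = 0.8453
Rounded to 2 decimals: 0.85

0.85


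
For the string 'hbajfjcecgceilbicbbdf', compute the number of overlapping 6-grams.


String 'hbajfjcecgceilbicbbdf' has length L = 21.
Number of overlapping n-grams = L - n + 1
Substituting: 21 - 6 + 1 = 16

16


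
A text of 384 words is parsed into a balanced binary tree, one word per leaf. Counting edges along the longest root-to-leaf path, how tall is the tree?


In a balanced binary tree with n leaves the deepest leaf is ceil(log2(n)) edges below the root.
log2(384) = 8.5850
ceil(8.5850) = 9
height (edges) = 9

9


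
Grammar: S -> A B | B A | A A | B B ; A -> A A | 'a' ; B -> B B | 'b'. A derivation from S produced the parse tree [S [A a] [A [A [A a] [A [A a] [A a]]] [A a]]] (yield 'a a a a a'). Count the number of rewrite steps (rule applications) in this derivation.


Every bracketed nonterminal node [X ...] in the tree is produced by exactly one rule application.
Reading the tree off as a leftmost derivation:
  Step 1: S  =>  A A   (applied S -> A A)
  Step 2: A A  =>  a A   (applied A -> a)
  Step 3: a A  =>  a A A   (applied A -> A A)
  Step 4: a A A  =>  a A A A   (applied A -> A A)
  Step 5: a A A A  =>  a a A A   (applied A -> a)
  Step 6: a a A A  =>  a a A A A   (applied A -> A A)
  Step 7: a a A A A  =>  a a a A A   (applied A -> a)
  Step 8: a a a A A  =>  a a a a A   (applied A -> a)
  Step 9: a a a a A  =>  a a a a a   (applied A -> a)
Final yield: a a a a a
Total rewrite steps: 9

9


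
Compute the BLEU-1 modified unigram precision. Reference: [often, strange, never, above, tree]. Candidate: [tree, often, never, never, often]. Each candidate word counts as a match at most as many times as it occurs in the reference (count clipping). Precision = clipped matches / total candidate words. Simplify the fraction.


Reference word counts: {'above': 1, 'never': 1, 'often': 1, 'strange': 1, 'tree': 1}
Checking each candidate word (with clipping):
  'tree' -> in reference (ref count 1, used 1/1) -> match (matches: 1)
  'often' -> in reference (ref count 1, used 1/1) -> match (matches: 2)
  'never' -> in reference (ref count 1, used 1/1) -> match (matches: 3)
  'never' -> ref count 1 already used up (1/1) -> clipped, no match (matches: 3)
  'often' -> ref count 1 already used up (1/1) -> clipped, no match (matches: 3)
Clipped matches: 3, Candidate length: 5
Precision = 3/5

3/5


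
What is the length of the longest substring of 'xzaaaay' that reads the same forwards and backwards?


Scanning 'xzaaaay' for palindromic substrings.
Substring at positions 2-5: 'aaaa'.
Check: reverse('aaaa') = 'aaaa' -> palindrome confirmed.
Neighbouring characters ('z' / 'y') break symmetry, so it cannot extend further.
No longer palindromic substring exists; longest length = 4

4


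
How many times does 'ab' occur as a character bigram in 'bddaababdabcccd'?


Scanning 'bddaababdabcccd' for bigram 'ab':
  Position 0: 'bd' -> no
  Position 1: 'dd' -> no
  Position 2: 'da' -> no
  Position 3: 'aa' -> no
  Position 4: 'ab' -> MATCH
  Position 5: 'ba' -> no
  Position 6: 'ab' -> MATCH
  Position 7: 'bd' -> no
  Position 8: 'da' -> no
  Position 9: 'ab' -> MATCH
  Position 10: 'bc' -> no
  Position 11: 'cc' -> no
  Position 12: 'cc' -> no
  Position 13: 'cd' -> no
Total matches: 3

3


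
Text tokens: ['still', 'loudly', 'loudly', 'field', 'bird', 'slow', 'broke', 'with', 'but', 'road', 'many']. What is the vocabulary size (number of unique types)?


Listing all tokens and tracking unique types:
  Token 1: 'still' -> NEW (unique so far: 1)
  Token 2: 'loudly' -> NEW (unique so far: 2)
  Token 3: 'loudly' -> duplicate (unique so far: 2)
  Token 4: 'field' -> NEW (unique so far: 3)
  Token 5: 'bird' -> NEW (unique so far: 4)
  Token 6: 'slow' -> NEW (unique so far: 5)
  Token 7: 'broke' -> NEW (unique so far: 6)
  Token 8: 'with' -> NEW (unique so far: 7)
  Token 9: 'but' -> NEW (unique so far: 8)
  Token 10: 'road' -> NEW (unique so far: 9)
  Token 11: 'many' -> NEW (unique so far: 10)
Unique types: ('bird', 'broke', 'but', 'field', 'loudly', 'many', 'road', 'slow', 'still', 'with')
Vocabulary size: 10

10


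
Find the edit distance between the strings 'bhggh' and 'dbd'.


Building DP table for s1='bhggh' (len 5) and s2='dbd' (len 3):
       d  b  d
    0  1  2  3
  b 1  1  1  2
  h 2  2  2  2
  g 3  3  3  3
  g 4  4  4  4
  h 5  5  5  5
Edit distance = dp[5][3] = 5

5


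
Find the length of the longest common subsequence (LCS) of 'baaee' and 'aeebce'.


DP table for LCS of 'baaee' and 'aeebce':
       a  e  e  b  c  e
    0  0  0  0  0  0  0
  b 0  0  0  0  1  1  1
  a 0  1  1  1  1  1  1
  a 0  1  1  1  1  1  1
  e 0  1  2  2  2  2  2
  e 0  1  2  3  3  3  3
LCS: 'aee'
LCS length = 3

3


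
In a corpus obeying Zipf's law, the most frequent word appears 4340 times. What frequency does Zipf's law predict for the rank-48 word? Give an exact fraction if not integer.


Zipf's law: freq(rank) = f1 / rank
f1 = 4340, rank = 48
freq = 4340 / 48
GCD(4340, 48) = 4
Simplified: 1085/12

1085/12


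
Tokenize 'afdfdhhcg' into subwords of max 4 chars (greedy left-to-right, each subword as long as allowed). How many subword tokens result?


'afdfdhhcg' has 9 characters.
Chunking with max size 4:
  Chunk 1: 'afdf' (positions 0-3)
  Chunk 2: 'dhhc' (positions 4-7)
  Chunk 3: 'g' (positions 8-8)
Total chunks: ceil(9 / 4) = 3

3


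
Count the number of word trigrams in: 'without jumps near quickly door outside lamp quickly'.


Word trigrams from [8] words:
  Trigram 1: (without jumps near)
  Trigram 2: (jumps near quickly)
  Trigram 3: (near quickly door)
  Trigram 4: (quickly door outside)
  Trigram 5: (door outside lamp)
  Trigram 6: (outside lamp quickly)
Total word trigrams: 8 - 2 = 6

6


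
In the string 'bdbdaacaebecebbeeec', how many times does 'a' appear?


Scanning 'bdbdaacaebecebbeeec' for 'a':
  Position 4: 'a' -> MATCH (count: 1)
  Position 5: 'a' -> MATCH (count: 2)
  Position 7: 'a' -> MATCH (count: 3)
Total occurrences of 'a': 3

3


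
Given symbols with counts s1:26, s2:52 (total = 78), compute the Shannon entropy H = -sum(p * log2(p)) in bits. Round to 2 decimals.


Computing entropy H = -sum(p_i * log2(p_i)):
  s1: p = 26/78 = 0.3333, -p*log2(p) = 0.5283
  s2: p = 52/78 = 0.6667, -p*log2(p) = 0.3900
H = sum of terms = 0.9183
Rounded to 2 decimals: 0.92

0.92


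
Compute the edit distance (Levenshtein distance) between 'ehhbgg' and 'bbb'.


Building DP table for s1='ehhbgg' (len 6) and s2='bbb' (len 3):
       b  b  b
    0  1  2  3
  e 1  1  2  3
  h 2  2  2  3
  h 3  3  3  3
  b 4  3  3  3
  g 5  4  4  4
  g 6  5  5  5
Edit distance = dp[6][3] = 5

5


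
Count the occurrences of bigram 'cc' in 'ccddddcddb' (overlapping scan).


Scanning 'ccddddcddb' for bigram 'cc':
  Position 0: 'cc' -> MATCH
  Position 1: 'cd' -> no
  Position 2: 'dd' -> no
  Position 3: 'dd' -> no
  Position 4: 'dd' -> no
  Position 5: 'dc' -> no
  Position 6: 'cd' -> no
  Position 7: 'dd' -> no
  Position 8: 'db' -> no
Total matches: 1

1


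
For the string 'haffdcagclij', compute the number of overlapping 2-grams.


String 'haffdcagclij' has length L = 12.
Number of overlapping n-grams = L - n + 1
Substituting: 12 - 2 + 1 = 11

11


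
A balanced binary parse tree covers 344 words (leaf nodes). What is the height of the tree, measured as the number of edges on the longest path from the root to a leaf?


In a balanced binary tree with n leaves the deepest leaf is ceil(log2(n)) edges below the root.
log2(344) = 8.4263
ceil(8.4263) = 9
height (edges) = 9

9


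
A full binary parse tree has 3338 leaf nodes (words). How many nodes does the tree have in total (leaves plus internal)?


Leaf nodes (terminals): 3338
Internal nodes = n - 1 = 3338 - 1 = 3337
Total = leaves + internal = 3338 + 3337 = 6675

6675


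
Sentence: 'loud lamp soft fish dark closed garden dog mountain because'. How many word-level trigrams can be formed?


Word trigrams from [10] words:
  Trigram 1: (loud lamp soft)
  Trigram 2: (lamp soft fish)
  Trigram 3: (soft fish dark)
  Trigram 4: (fish dark closed)
  Trigram 5: (dark closed garden)
  Trigram 6: (closed garden dog)
  Trigram 7: (garden dog mountain)
  Trigram 8: (dog mountain because)
Total word trigrams: 10 - 2 = 8

8


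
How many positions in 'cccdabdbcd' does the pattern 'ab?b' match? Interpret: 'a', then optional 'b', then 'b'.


Pattern: ab?b means 'a', then optional 'b', then 'b'.
Scanning 'cccdabdbcd' position-by-position:
  Pos 0: window 'ccc' -> no
  Pos 1: window 'ccd' -> no
  Pos 2: window 'cda' -> no
  Pos 3: window 'dab' -> no
  Pos 4: window 'abd' -> MATCH
  Pos 5: window 'bdb' -> no
  Pos 6: window 'dbc' -> no
  Pos 7: window 'bcd' -> no
  Pos 8: window 'cd' -> no
  Pos 9: window 'd' -> no
Total matches: 1

1


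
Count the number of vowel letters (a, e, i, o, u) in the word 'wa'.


Scanning each character of 'wa':
  Position 1: 'w' -> consonant (running count: 0)
  Position 2: 'a' -> vowel (running count: 1)
Total vowels: 1

1


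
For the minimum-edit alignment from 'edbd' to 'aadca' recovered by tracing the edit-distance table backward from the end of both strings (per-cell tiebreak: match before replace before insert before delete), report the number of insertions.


Edit distance = 4. Backtracking from cell (4, 5) with preference match > replace > insert > delete,
then listing the resulting alignment 'edbd' -> 'aadca' left to right:
  Step 1: insert 'a' [insertion #1]
  Step 2: replace e->a
  Step 3: keep 'd'
  Step 4: replace b->c
  Step 5: replace d->a
Total insertions: 1

1


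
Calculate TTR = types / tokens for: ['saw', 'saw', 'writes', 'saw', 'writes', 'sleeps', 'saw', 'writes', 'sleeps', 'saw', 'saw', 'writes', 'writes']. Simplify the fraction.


Tokens: 13
Unique types: ('saw', 'sleeps', 'writes') = 3
TTR = 3/13
Already in lowest terms.

3/13


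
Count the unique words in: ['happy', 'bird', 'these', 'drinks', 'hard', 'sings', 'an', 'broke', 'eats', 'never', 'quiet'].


Listing all tokens and tracking unique types:
  Token 1: 'happy' -> NEW (unique so far: 1)
  Token 2: 'bird' -> NEW (unique so far: 2)
  Token 3: 'these' -> NEW (unique so far: 3)
  Token 4: 'drinks' -> NEW (unique so far: 4)
  Token 5: 'hard' -> NEW (unique so far: 5)
  Token 6: 'sings' -> NEW (unique so far: 6)
  Token 7: 'an' -> NEW (unique so far: 7)
  Token 8: 'broke' -> NEW (unique so far: 8)
  Token 9: 'eats' -> NEW (unique so far: 9)
  Token 10: 'never' -> NEW (unique so far: 10)
  Token 11: 'quiet' -> NEW (unique so far: 11)
Unique types: ('an', 'bird', 'broke', 'drinks', 'eats', 'happy', 'hard', 'never', 'quiet', 'sings', 'these')
Vocabulary size: 11

11


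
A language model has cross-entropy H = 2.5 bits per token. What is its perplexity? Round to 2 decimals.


Perplexity formula: PP = 2^H
H = 2.5
PP = 2^2.5
Decompose: 2^2.5 = 2^2 * 2^0.5 = 2^2 * sqrt(2)
2^2 = 4, sqrt(2) ~ 1.4142136
PP ~ 4 * 1.4142136 = 5.6568544
Rounded to 2 decimals: 5.66

5.66


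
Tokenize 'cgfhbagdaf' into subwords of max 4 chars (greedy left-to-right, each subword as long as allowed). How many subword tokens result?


'cgfhbagdaf' has 10 characters.
Chunking with max size 4:
  Chunk 1: 'cgfh' (positions 0-3)
  Chunk 2: 'bagd' (positions 4-7)
  Chunk 3: 'af' (positions 8-9)
Total chunks: ceil(10 / 4) = 3

3


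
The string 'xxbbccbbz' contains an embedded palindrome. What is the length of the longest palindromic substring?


Scanning 'xxbbccbbz' for palindromic substrings.
Substring at positions 2-7: 'bbccbb'.
Check: reverse('bbccbb') = 'bbccbb' -> palindrome confirmed.
Neighbouring characters ('x' / 'z') break symmetry, so it cannot extend further.
No longer palindromic substring exists; longest length = 6

6


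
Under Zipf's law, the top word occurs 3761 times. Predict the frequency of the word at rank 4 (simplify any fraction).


Zipf's law: freq(rank) = f1 / rank
f1 = 3761, rank = 4
freq = 3761 / 4
GCD(3761, 4) = 1
Simplified: 3761/4

3761/4


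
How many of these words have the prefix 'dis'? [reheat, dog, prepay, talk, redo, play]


Checking each word for prefix 'dis':
  'reheat' -> no (count: 0)
  'dog' -> no (count: 0)
  'prepay' -> no (count: 0)
  'talk' -> no (count: 0)
  'redo' -> no (count: 0)
  'play' -> no (count: 0)
Total with prefix 'dis': 0

0


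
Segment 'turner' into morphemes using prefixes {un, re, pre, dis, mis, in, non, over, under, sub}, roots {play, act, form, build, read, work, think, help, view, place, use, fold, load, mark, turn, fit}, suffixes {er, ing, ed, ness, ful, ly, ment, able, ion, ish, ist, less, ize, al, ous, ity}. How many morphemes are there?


Segmenting 'turner' against the inventory:
  'turn' -> root (morpheme 1)
  'er' -> suffix (morpheme 2)
Total morphemes: 2

2


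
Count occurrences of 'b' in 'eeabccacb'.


Scanning 'eeabccacb' for 'b':
  Position 3: 'b' -> MATCH (count: 1)
  Position 8: 'b' -> MATCH (count: 2)
Total occurrences of 'b': 2

2


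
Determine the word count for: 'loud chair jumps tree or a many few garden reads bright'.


Counting words by splitting on spaces:
  Word 1: 'loud'
  Word 2: 'chair'
  Word 3: 'jumps'
  Word 4: 'tree'
  Word 5: 'or'
  Word 6: 'a'
  Word 7: 'many'
  Word 8: 'few'
  Word 9: 'garden'
  Word 10: 'reads'
  Word 11: 'bright'
Total words: 11

11


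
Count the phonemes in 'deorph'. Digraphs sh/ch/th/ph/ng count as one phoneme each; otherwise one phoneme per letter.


Parsing 'deorph' greedily, digraphs first:
  'd' -> consonant phoneme (phonemes so far: 1)
  'e' -> vowel phoneme (phonemes so far: 2)
  'o' -> vowel phoneme (phonemes so far: 3)
  'r' -> consonant phoneme (phonemes so far: 4)
  'ph' -> digraph (1 consonant phoneme) (phonemes so far: 5)
Total phonemes: 5

5


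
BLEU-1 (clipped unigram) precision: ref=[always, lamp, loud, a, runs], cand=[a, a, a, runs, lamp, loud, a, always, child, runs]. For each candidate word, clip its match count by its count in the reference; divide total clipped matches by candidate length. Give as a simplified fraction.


Reference word counts: {'a': 1, 'always': 1, 'lamp': 1, 'loud': 1, 'runs': 1}
Checking each candidate word (with clipping):
  'a' -> in reference (ref count 1, used 1/1) -> match (matches: 1)
  'a' -> ref count 1 already used up (1/1) -> clipped, no match (matches: 1)
  'a' -> ref count 1 already used up (1/1) -> clipped, no match (matches: 1)
  'runs' -> in reference (ref count 1, used 1/1) -> match (matches: 2)
  'lamp' -> in reference (ref count 1, used 1/1) -> match (matches: 3)
  'loud' -> in reference (ref count 1, used 1/1) -> match (matches: 4)
  'a' -> ref count 1 already used up (1/1) -> clipped, no match (matches: 4)
  'always' -> in reference (ref count 1, used 1/1) -> match (matches: 5)
  'child' -> not in reference -> no match (matches: 5)
  'runs' -> ref count 1 already used up (1/1) -> clipped, no match (matches: 5)
Clipped matches: 5, Candidate length: 10
Precision = 5/10 = 1/2

1/2


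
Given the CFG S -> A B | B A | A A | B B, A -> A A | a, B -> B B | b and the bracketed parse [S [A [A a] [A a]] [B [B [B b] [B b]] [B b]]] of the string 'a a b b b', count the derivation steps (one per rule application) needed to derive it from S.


Every bracketed nonterminal node [X ...] in the tree is produced by exactly one rule application.
Reading the tree off as a leftmost derivation:
  Step 1: S  =>  A B   (applied S -> A B)
  Step 2: A B  =>  A A B   (applied A -> A A)
  Step 3: A A B  =>  a A B   (applied A -> a)
  Step 4: a A B  =>  a a B   (applied A -> a)
  Step 5: a a B  =>  a a B B   (applied B -> B B)
  Step 6: a a B B  =>  a a B B B   (applied B -> B B)
  Step 7: a a B B B  =>  a a b B B   (applied B -> b)
  Step 8: a a b B B  =>  a a b b B   (applied B -> b)
  Step 9: a a b b B  =>  a a b b b   (applied B -> b)
Final yield: a a b b b
Total rewrite steps: 9

9


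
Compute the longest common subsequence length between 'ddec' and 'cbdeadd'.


DP table for LCS of 'ddec' and 'cbdeadd':
       c  b  d  e  a  d  d
    0  0  0  0  0  0  0  0
  d 0  0  0  1  1  1  1  1
  d 0  0  0  1  1  1  2  2
  e 0  0  0  1  2  2  2  2
  c 0  1  1  1  2  2  2  2
LCS: 'dd'
LCS length = 2

2


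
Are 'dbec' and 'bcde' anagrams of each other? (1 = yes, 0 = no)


Sort characters of 'dbec': 'bcde'
Sort characters of 'bcde': 'bcde'
Sorted forms match -> they ARE anagrams
Result: 1

1


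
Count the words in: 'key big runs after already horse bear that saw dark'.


Counting words by splitting on spaces:
  Word 1: 'key'
  Word 2: 'big'
  Word 3: 'runs'
  Word 4: 'after'
  Word 5: 'already'
  Word 6: 'horse'
  Word 7: 'bear'
  Word 8: 'that'
  Word 9: 'saw'
  Word 10: 'dark'
Total words: 10

10


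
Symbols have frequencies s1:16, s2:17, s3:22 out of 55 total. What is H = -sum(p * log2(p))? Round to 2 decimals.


Computing entropy H = -sum(p_i * log2(p_i)):
  s1: p = 16/55 = 0.2909, -p*log2(p) = 0.5182
  s2: p = 17/55 = 0.3091, -p*log2(p) = 0.5236
  s3: p = 22/55 = 0.4000, -p*log2(p) = 0.5288
H = sum of terms = 1.5706
Rounded to 2 decimals: 1.57

1.57


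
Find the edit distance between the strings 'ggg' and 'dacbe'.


Building DP table for s1='ggg' (len 3) and s2='dacbe' (len 5):
       d  a  c  b  e
    0  1  2  3  4  5
  g 1  1  2  3  4  5
  g 2  2  2  3  4  5
  g 3  3  3  3  4  5
Edit distance = dp[3][5] = 5

5


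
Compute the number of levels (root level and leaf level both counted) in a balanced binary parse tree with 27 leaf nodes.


In a balanced binary tree with n leaves the deepest leaf is ceil(log2(n)) edges below the root,
so counting node levels inclusive of root and leaves gives ceil(log2(n)) + 1 levels.
log2(27) = 4.7549
ceil(4.7549) = 5
levels = 5 + 1 = 6

6


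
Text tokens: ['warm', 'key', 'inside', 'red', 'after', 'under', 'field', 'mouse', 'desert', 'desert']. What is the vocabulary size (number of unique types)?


Listing all tokens and tracking unique types:
  Token 1: 'warm' -> NEW (unique so far: 1)
  Token 2: 'key' -> NEW (unique so far: 2)
  Token 3: 'inside' -> NEW (unique so far: 3)
  Token 4: 'red' -> NEW (unique so far: 4)
  Token 5: 'after' -> NEW (unique so far: 5)
  Token 6: 'under' -> NEW (unique so far: 6)
  Token 7: 'field' -> NEW (unique so far: 7)
  Token 8: 'mouse' -> NEW (unique so far: 8)
  Token 9: 'desert' -> NEW (unique so far: 9)
  Token 10: 'desert' -> duplicate (unique so far: 9)
Unique types: ('after', 'desert', 'field', 'inside', 'key', 'mouse', 'red', 'under', 'warm')
Vocabulary size: 9

9


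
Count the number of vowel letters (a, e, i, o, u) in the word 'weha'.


Scanning each character of 'weha':
  Position 1: 'w' -> consonant (running count: 0)
  Position 2: 'e' -> vowel (running count: 1)
  Position 3: 'h' -> consonant (running count: 1)
  Position 4: 'a' -> vowel (running count: 2)
Total vowels: 2

2


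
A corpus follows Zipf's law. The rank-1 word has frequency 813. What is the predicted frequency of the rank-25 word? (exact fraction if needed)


Zipf's law: freq(rank) = f1 / rank
f1 = 813, rank = 25
freq = 813 / 25
GCD(813, 25) = 1
Simplified: 813/25

813/25


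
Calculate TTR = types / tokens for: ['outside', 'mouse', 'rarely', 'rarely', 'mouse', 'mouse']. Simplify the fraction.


Tokens: 6
Unique types: ('mouse', 'outside', 'rarely') = 3
TTR = 3/6
Simplify: divide both by 3 -> 1/2
TTR = 1/2

1/2


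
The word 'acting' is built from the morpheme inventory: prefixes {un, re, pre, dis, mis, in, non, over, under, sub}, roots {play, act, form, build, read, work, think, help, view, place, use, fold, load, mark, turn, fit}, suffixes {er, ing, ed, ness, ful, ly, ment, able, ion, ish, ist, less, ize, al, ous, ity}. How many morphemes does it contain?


Segmenting 'acting' against the inventory:
  'act' -> root (morpheme 1)
  'ing' -> suffix (morpheme 2)
Total morphemes: 2

2


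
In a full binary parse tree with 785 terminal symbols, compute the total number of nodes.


Leaf nodes (terminals): 785
Internal nodes = n - 1 = 785 - 1 = 784
Total = leaves + internal = 785 + 784 = 1569

1569


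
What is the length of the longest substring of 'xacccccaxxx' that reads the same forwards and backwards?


Scanning 'xacccccaxxx' for palindromic substrings.
Substring at positions 0-8: 'xacccccax'.
Check: reverse('xacccccax') = 'xacccccax' -> palindrome confirmed.
Neighbouring characters ('-' / 'x') break symmetry, so it cannot extend further.
No longer palindromic substring exists; longest length = 9

9


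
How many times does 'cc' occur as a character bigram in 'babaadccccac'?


Scanning 'babaadccccac' for bigram 'cc':
  Position 0: 'ba' -> no
  Position 1: 'ab' -> no
  Position 2: 'ba' -> no
  Position 3: 'aa' -> no
  Position 4: 'ad' -> no
  Position 5: 'dc' -> no
  Position 6: 'cc' -> MATCH
  Position 7: 'cc' -> MATCH
  Position 8: 'cc' -> MATCH
  Position 9: 'ca' -> no
  Position 10: 'ac' -> no
Total matches: 3

3


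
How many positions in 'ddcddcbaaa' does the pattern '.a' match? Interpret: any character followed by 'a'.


Pattern: .a means any character followed by 'a'.
Scanning 'ddcddcbaaa' position-by-position:
  Pos 0: window 'dd' -> no
  Pos 1: window 'dc' -> no
  Pos 2: window 'cd' -> no
  Pos 3: window 'dd' -> no
  Pos 4: window 'dc' -> no
  Pos 5: window 'cb' -> no
  Pos 6: window 'ba' -> MATCH
  Pos 7: window 'aa' -> MATCH
  Pos 8: window 'aa' -> MATCH
  Pos 9: window 'a' -> no
Total matches: 3

3


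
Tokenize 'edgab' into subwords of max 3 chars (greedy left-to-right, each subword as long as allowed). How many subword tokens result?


'edgab' has 5 characters.
Chunking with max size 3:
  Chunk 1: 'edg' (positions 0-2)
  Chunk 2: 'ab' (positions 3-4)
Total chunks: ceil(5 / 3) = 2

2


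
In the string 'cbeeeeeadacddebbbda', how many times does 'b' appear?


Scanning 'cbeeeeeadacddebbbda' for 'b':
  Position 1: 'b' -> MATCH (count: 1)
  Position 14: 'b' -> MATCH (count: 2)
  Position 15: 'b' -> MATCH (count: 3)
  Position 16: 'b' -> MATCH (count: 4)
Total occurrences of 'b': 4

4


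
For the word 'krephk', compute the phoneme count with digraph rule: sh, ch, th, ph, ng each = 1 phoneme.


Parsing 'krephk' greedily, digraphs first:
  'k' -> consonant phoneme (phonemes so far: 1)
  'r' -> consonant phoneme (phonemes so far: 2)
  'e' -> vowel phoneme (phonemes so far: 3)
  'ph' -> digraph (1 consonant phoneme) (phonemes so far: 4)
  'k' -> consonant phoneme (phonemes so far: 5)
Total phonemes: 5

5


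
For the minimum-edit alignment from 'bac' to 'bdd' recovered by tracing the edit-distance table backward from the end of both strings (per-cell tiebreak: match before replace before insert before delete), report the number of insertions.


Edit distance = 2. Backtracking from cell (3, 3) with preference match > replace > insert > delete,
then listing the resulting alignment 'bac' -> 'bdd' left to right:
  Step 1: keep 'b'
  Step 2: replace a->d
  Step 3: replace c->d
Total insertions: 0

0


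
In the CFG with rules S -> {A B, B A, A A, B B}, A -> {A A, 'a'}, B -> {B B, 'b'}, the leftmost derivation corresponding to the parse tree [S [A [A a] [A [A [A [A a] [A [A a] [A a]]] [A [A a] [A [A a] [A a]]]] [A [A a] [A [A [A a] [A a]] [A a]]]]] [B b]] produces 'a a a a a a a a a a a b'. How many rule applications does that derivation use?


Every bracketed nonterminal node [X ...] in the tree is produced by exactly one rule application.
Reading the tree off as a leftmost derivation:
  Step 1: S  =>  A B   (applied S -> A B)
  Step 2: A B  =>  A A B   (applied A -> A A)
  Step 3: A A B  =>  a A B   (applied A -> a)
  Step 4: a A B  =>  a A A B   (applied A -> A A)
  Step 5: a A A B  =>  a A A A B   (applied A -> A A)
  Step 6: a A A A B  =>  a A A A A B   (applied A -> A A)
  Step 7: a A A A A B  =>  a a A A A B   (applied A -> a)
  Step 8: a a A A A B  =>  a a A A A A B   (applied A -> A A)
  Step 9: a a A A A A B  =>  a a a A A A B   (applied A -> a)
  Step 10: a a a A A A B  =>  a a a a A A B   (applied A -> a)
  Step 11: a a a a A A B  =>  a a a a A A A B   (applied A -> A A)
  Step 12: a a a a A A A B  =>  a a a a a A A B   (applied A -> a)
  Step 13: a a a a a A A B  =>  a a a a a A A A B   (applied A -> A A)
  Step 14: a a a a a A A A B  =>  a a a a a a A A B   (applied A -> a)
  Step 15: a a a a a a A A B  =>  a a a a a a a A B   (applied A -> a)
  Step 16: a a a a a a a A B  =>  a a a a a a a A A B   (applied A -> A A)
  Step 17: a a a a a a a A A B  =>  a a a a a a a a A B   (applied A -> a)
  Step 18: a a a a a a a a A B  =>  a a a a a a a a A A B   (applied A -> A A)
  Step 19: a a a a a a a a A A B  =>  a a a a a a a a A A A B   (applied A -> A A)
  Step 20: a a a a a a a a A A A B  =>  a a a a a a a a a A A B   (applied A -> a)
  Step 21: a a a a a a a a a A A B  =>  a a a a a a a a a a A B   (applied A -> a)
  Step 22: a a a a a a a a a a A B  =>  a a a a a a a a a a a B   (applied A -> a)
  Step 23: a a a a a a a a a a a B  =>  a a a a a a a a a a a b   (applied B -> b)
Final yield: a a a a a a a a a a a b
Total rewrite steps: 23

23


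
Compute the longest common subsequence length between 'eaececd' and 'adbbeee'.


DP table for LCS of 'eaececd' and 'adbbeee':
       a  d  b  b  e  e  e
    0  0  0  0  0  0  0  0
  e 0  0  0  0  0  1  1  1
  a 0  1  1  1  1  1  1  1
  e 0  1  1  1  1  2  2  2
  c 0  1  1  1  1  2  2  2
  e 0  1  1  1  1  2  3  3
  c 0  1  1  1  1  2  3  3
  d 0  1  2  2  2  2  3  3
LCS: 'eee'
LCS length = 3

3


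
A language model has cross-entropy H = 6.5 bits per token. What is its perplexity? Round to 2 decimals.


Perplexity formula: PP = 2^H
H = 6.5
PP = 2^6.5
Decompose: 2^6.5 = 2^6 * 2^0.5 = 2^6 * sqrt(2)
2^6 = 64, sqrt(2) ~ 1.4142136
PP ~ 64 * 1.4142136 = 90.5096704
Rounded to 2 decimals: 90.51

90.51


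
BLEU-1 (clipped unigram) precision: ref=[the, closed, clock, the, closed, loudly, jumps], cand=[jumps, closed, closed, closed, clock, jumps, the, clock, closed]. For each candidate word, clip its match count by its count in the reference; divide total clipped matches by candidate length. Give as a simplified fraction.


Reference word counts: {'clock': 1, 'closed': 2, 'jumps': 1, 'loudly': 1, 'the': 2}
Checking each candidate word (with clipping):
  'jumps' -> in reference (ref count 1, used 1/1) -> match (matches: 1)
  'closed' -> in reference (ref count 2, used 1/2) -> match (matches: 2)
  'closed' -> in reference (ref count 2, used 2/2) -> match (matches: 3)
  'closed' -> ref count 2 already used up (2/2) -> clipped, no match (matches: 3)
  'clock' -> in reference (ref count 1, used 1/1) -> match (matches: 4)
  'jumps' -> ref count 1 already used up (1/1) -> clipped, no match (matches: 4)
  'the' -> in reference (ref count 2, used 1/2) -> match (matches: 5)
  'clock' -> ref count 1 already used up (1/1) -> clipped, no match (matches: 5)
  'closed' -> ref count 2 already used up (2/2) -> clipped, no match (matches: 5)
Clipped matches: 5, Candidate length: 9
Precision = 5/9

5/9


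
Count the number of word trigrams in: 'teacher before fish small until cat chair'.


Word trigrams from [7] words:
  Trigram 1: (teacher before fish)
  Trigram 2: (before fish small)
  Trigram 3: (fish small until)
  Trigram 4: (small until cat)
  Trigram 5: (until cat chair)
Total word trigrams: 7 - 2 = 5

5


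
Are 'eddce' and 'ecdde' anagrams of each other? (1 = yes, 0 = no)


Sort characters of 'eddce': 'cddee'
Sort characters of 'ecdde': 'cddee'
Sorted forms match -> they ARE anagrams
Result: 1

1


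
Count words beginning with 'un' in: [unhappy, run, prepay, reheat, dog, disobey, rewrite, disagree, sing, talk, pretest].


Checking each word for prefix 'un':
  'unhappy' -> YES, starts with 'un' (count: 1)
  'run' -> no (count: 1)
  'prepay' -> no (count: 1)
  'reheat' -> no (count: 1)
  'dog' -> no (count: 1)
  'disobey' -> no (count: 1)
  'rewrite' -> no (count: 1)
  'disagree' -> no (count: 1)
  'sing' -> no (count: 1)
  'talk' -> no (count: 1)
  'pretest' -> no (count: 1)
Total with prefix 'un': 1

1


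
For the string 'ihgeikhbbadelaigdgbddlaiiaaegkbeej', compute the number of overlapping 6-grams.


String 'ihgeikhbbadelaigdgbddlaiiaaegkbeej' has length L = 34.
Number of overlapping n-grams = L - n + 1
Substituting: 34 - 6 + 1 = 29

29


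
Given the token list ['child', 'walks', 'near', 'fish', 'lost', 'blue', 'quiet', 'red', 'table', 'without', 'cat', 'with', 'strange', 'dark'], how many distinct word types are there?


Listing all tokens and tracking unique types:
  Token 1: 'child' -> NEW (unique so far: 1)
  Token 2: 'walks' -> NEW (unique so far: 2)
  Token 3: 'near' -> NEW (unique so far: 3)
  Token 4: 'fish' -> NEW (unique so far: 4)
  Token 5: 'lost' -> NEW (unique so far: 5)
  Token 6: 'blue' -> NEW (unique so far: 6)
  Token 7: 'quiet' -> NEW (unique so far: 7)
  Token 8: 'red' -> NEW (unique so far: 8)
  Token 9: 'table' -> NEW (unique so far: 9)
  Token 10: 'without' -> NEW (unique so far: 10)
  Token 11: 'cat' -> NEW (unique so far: 11)
  Token 12: 'with' -> NEW (unique so far: 12)
  Token 13: 'strange' -> NEW (unique so far: 13)
  Token 14: 'dark' -> NEW (unique so far: 14)
Unique types: ('blue', 'cat', 'child', 'dark', 'fish', 'lost', 'near', 'quiet', 'red', 'strange', 'table', 'walks', 'with', 'without')
Vocabulary size: 14

14


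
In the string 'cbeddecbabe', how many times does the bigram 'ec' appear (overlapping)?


Scanning 'cbeddecbabe' for bigram 'ec':
  Position 0: 'cb' -> no
  Position 1: 'be' -> no
  Position 2: 'ed' -> no
  Position 3: 'dd' -> no
  Position 4: 'de' -> no
  Position 5: 'ec' -> MATCH
  Position 6: 'cb' -> no
  Position 7: 'ba' -> no
  Position 8: 'ab' -> no
  Position 9: 'be' -> no
Total matches: 1

1


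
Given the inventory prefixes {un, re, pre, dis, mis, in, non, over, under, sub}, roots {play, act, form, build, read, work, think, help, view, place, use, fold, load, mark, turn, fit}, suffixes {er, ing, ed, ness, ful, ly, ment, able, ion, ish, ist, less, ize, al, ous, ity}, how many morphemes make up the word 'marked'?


Segmenting 'marked' against the inventory:
  'mark' -> root (morpheme 1)
  'ed' -> suffix (morpheme 2)
Total morphemes: 2

2


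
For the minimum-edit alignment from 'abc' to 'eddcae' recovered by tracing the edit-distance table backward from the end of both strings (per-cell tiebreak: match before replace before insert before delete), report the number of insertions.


Edit distance = 5. Backtracking from cell (3, 6) with preference match > replace > insert > delete,
then listing the resulting alignment 'abc' -> 'eddcae' left to right:
  Step 1: insert 'e' [insertion #1]
  Step 2: replace a->d
  Step 3: replace b->d
  Step 4: keep 'c'
  Step 5: insert 'a' [insertion #2]
  Step 6: insert 'e' [insertion #3]
Total insertions: 3

3


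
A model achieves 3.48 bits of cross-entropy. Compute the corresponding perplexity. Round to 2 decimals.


Perplexity formula: PP = 2^H
H = 3.48
PP = 2^3.48
Decompose: 2^3.48 = 2^3 * 2^0.48
2^3 = 8, 2^0.48 ~ 1.3947437
PP ~ 8 * 1.3947437 = 11.1579496
Rounded to 2 decimals: 11.16

11.16


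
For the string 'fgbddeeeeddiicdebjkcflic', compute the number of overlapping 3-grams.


String 'fgbddeeeeddiicdebjkcflic' has length L = 24.
Number of overlapping n-grams = L - n + 1
Substituting: 24 - 3 + 1 = 22

22


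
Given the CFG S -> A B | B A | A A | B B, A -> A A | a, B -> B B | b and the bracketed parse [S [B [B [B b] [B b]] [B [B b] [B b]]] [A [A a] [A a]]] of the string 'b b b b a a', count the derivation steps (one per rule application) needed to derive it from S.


Every bracketed nonterminal node [X ...] in the tree is produced by exactly one rule application.
Reading the tree off as a leftmost derivation:
  Step 1: S  =>  B A   (applied S -> B A)
  Step 2: B A  =>  B B A   (applied B -> B B)
  Step 3: B B A  =>  B B B A   (applied B -> B B)
  Step 4: B B B A  =>  b B B A   (applied B -> b)
  Step 5: b B B A  =>  b b B A   (applied B -> b)
  Step 6: b b B A  =>  b b B B A   (applied B -> B B)
  Step 7: b b B B A  =>  b b b B A   (applied B -> b)
  Step 8: b b b B A  =>  b b b b A   (applied B -> b)
  Step 9: b b b b A  =>  b b b b A A   (applied A -> A A)
  Step 10: b b b b A A  =>  b b b b a A   (applied A -> a)
  Step 11: b b b b a A  =>  b b b b a a   (applied A -> a)
Final yield: b b b b a a
Total rewrite steps: 11

11


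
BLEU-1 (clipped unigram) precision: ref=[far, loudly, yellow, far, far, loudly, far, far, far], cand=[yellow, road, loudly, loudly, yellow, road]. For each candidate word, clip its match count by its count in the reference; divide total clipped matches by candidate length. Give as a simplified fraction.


Reference word counts: {'far': 6, 'loudly': 2, 'yellow': 1}
Checking each candidate word (with clipping):
  'yellow' -> in reference (ref count 1, used 1/1) -> match (matches: 1)
  'road' -> not in reference -> no match (matches: 1)
  'loudly' -> in reference (ref count 2, used 1/2) -> match (matches: 2)
  'loudly' -> in reference (ref count 2, used 2/2) -> match (matches: 3)
  'yellow' -> ref count 1 already used up (1/1) -> clipped, no match (matches: 3)
  'road' -> not in reference -> no match (matches: 3)
Clipped matches: 3, Candidate length: 6
Precision = 3/6 = 1/2

1/2


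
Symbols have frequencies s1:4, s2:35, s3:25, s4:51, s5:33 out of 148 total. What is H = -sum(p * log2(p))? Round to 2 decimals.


Computing entropy H = -sum(p_i * log2(p_i)):
  s1: p = 4/148 = 0.0270, -p*log2(p) = 0.1408
  s2: p = 35/148 = 0.2365, -p*log2(p) = 0.4919
  s3: p = 25/148 = 0.1689, -p*log2(p) = 0.4334
  s4: p = 51/148 = 0.3446, -p*log2(p) = 0.5297
  s5: p = 33/148 = 0.2230, -p*log2(p) = 0.4827
H = sum of terms = 2.0785
Rounded to 2 decimals: 2.08

2.08


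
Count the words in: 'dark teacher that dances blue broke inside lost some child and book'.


Counting words by splitting on spaces:
  Word 1: 'dark'
  Word 2: 'teacher'
  Word 3: 'that'
  Word 4: 'dances'
  Word 5: 'blue'
  Word 6: 'broke'
  Word 7: 'inside'
  Word 8: 'lost'
  Word 9: 'some'
  Word 10: 'child'
  Word 11: 'and'
  Word 12: 'book'
Total words: 12

12


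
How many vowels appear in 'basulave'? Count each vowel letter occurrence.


Scanning each character of 'basulave':
  Position 1: 'b' -> consonant (running count: 0)
  Position 2: 'a' -> vowel (running count: 1)
  Position 3: 's' -> consonant (running count: 1)
  Position 4: 'u' -> vowel (running count: 2)
  Position 5: 'l' -> consonant (running count: 2)
  Position 6: 'a' -> vowel (running count: 3)
  Position 7: 'v' -> consonant (running count: 3)
  Position 8: 'e' -> vowel (running count: 4)
Total vowels: 4

4


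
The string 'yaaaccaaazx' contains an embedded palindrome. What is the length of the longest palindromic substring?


Scanning 'yaaaccaaazx' for palindromic substrings.
Substring at positions 1-8: 'aaaccaaa'.
Check: reverse('aaaccaaa') = 'aaaccaaa' -> palindrome confirmed.
Neighbouring characters ('y' / 'z') break symmetry, so it cannot extend further.
No longer palindromic substring exists; longest length = 8

8


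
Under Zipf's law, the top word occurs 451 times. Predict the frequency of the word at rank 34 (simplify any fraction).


Zipf's law: freq(rank) = f1 / rank
f1 = 451, rank = 34
freq = 451 / 34
GCD(451, 34) = 1
Simplified: 451/34

451/34


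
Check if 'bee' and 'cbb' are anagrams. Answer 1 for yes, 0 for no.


Sort characters of 'bee': 'bee'
Sort characters of 'cbb': 'bbc'
Sorted forms differ -> they are NOT anagrams
Result: 0

0


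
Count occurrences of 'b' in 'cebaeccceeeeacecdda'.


Scanning 'cebaeccceeeeacecdda' for 'b':
  Position 2: 'b' -> MATCH (count: 1)
Total occurrences of 'b': 1

1


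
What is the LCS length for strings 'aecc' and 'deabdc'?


DP table for LCS of 'aecc' and 'deabdc':
       d  e  a  b  d  c
    0  0  0  0  0  0  0
  a 0  0  0  1  1  1  1
  e 0  0  1  1  1  1  1
  c 0  0  1  1  1  1  2
  c 0  0  1  1  1  1  2
LCS: 'ac'
LCS length = 2

2


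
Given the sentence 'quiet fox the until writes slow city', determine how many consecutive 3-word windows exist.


Word trigrams from [7] words:
  Trigram 1: (quiet fox the)
  Trigram 2: (fox the until)
  Trigram 3: (the until writes)
  Trigram 4: (until writes slow)
  Trigram 5: (writes slow city)
Total word trigrams: 7 - 2 = 5

5


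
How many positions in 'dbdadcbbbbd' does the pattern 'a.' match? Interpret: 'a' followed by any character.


Pattern: a. means 'a' followed by any character.
Scanning 'dbdadcbbbbd' position-by-position:
  Pos 0: window 'db' -> no
  Pos 1: window 'bd' -> no
  Pos 2: window 'da' -> no
  Pos 3: window 'ad' -> MATCH
  Pos 4: window 'dc' -> no
  Pos 5: window 'cb' -> no
  Pos 6: window 'bb' -> no
  Pos 7: window 'bb' -> no
  Pos 8: window 'bb' -> no
  Pos 9: window 'bd' -> no
  Pos 10: window 'd' -> no
Total matches: 1

1


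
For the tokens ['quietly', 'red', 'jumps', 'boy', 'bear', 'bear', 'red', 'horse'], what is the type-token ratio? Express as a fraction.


Tokens: 8
Unique types: ('bear', 'boy', 'horse', 'jumps', 'quietly', 'red') = 6
TTR = 6/8
Simplify: divide both by 2 -> 3/4
TTR = 3/4

3/4


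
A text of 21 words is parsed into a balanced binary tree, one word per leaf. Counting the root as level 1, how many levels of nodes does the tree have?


In a balanced binary tree with n leaves the deepest leaf is ceil(log2(n)) edges below the root,
so counting node levels inclusive of root and leaves gives ceil(log2(n)) + 1 levels.
log2(21) = 4.3923
ceil(4.3923) = 5
levels = 5 + 1 = 6

6


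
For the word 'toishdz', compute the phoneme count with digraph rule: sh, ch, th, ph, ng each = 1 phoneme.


Parsing 'toishdz' greedily, digraphs first:
  't' -> consonant phoneme (phonemes so far: 1)
  'o' -> vowel phoneme (phonemes so far: 2)
  'i' -> vowel phoneme (phonemes so far: 3)
  'sh' -> digraph (1 consonant phoneme) (phonemes so far: 4)
  'd' -> consonant phoneme (phonemes so far: 5)
  'z' -> consonant phoneme (phonemes so far: 6)
Total phonemes: 6

6


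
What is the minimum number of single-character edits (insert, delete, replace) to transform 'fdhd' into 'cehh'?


Building DP table for s1='fdhd' (len 4) and s2='cehh' (len 4):
       c  e  h  h
    0  1  2  3  4
  f 1  1  2  3  4
  d 2  2  2  3  4
  h 3  3  3  2  3
  d 4  4  4  3  3
Edit distance = dp[4][4] = 3

3


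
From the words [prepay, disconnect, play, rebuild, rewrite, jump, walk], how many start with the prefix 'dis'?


Checking each word for prefix 'dis':
  'prepay' -> no (count: 0)
  'disconnect' -> YES, starts with 'dis' (count: 1)
  'play' -> no (count: 1)
  'rebuild' -> no (count: 1)
  'rewrite' -> no (count: 1)
  'jump' -> no (count: 1)
  'walk' -> no (count: 1)
Total with prefix 'dis': 1

1


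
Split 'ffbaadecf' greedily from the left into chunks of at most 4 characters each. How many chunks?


'ffbaadecf' has 9 characters.
Chunking with max size 4:
  Chunk 1: 'ffba' (positions 0-3)
  Chunk 2: 'adec' (positions 4-7)
  Chunk 3: 'f' (positions 8-8)
Total chunks: ceil(9 / 4) = 3

3


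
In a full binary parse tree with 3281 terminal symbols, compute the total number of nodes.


Leaf nodes (terminals): 3281
Internal nodes = n - 1 = 3281 - 1 = 3280
Total = leaves + internal = 3281 + 3280 = 6561

6561


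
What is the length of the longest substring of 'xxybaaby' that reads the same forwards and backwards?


Scanning 'xxybaaby' for palindromic substrings.
Substring at positions 2-7: 'ybaaby'.
Check: reverse('ybaaby') = 'ybaaby' -> palindrome confirmed.
Neighbouring characters ('x' / '-') break symmetry, so it cannot extend further.
No longer palindromic substring exists; longest length = 6

6


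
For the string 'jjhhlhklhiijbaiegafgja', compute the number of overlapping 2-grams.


String 'jjhhlhklhiijbaiegafgja' has length L = 22.
Number of overlapping n-grams = L - n + 1
Substituting: 22 - 2 + 1 = 21

21
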